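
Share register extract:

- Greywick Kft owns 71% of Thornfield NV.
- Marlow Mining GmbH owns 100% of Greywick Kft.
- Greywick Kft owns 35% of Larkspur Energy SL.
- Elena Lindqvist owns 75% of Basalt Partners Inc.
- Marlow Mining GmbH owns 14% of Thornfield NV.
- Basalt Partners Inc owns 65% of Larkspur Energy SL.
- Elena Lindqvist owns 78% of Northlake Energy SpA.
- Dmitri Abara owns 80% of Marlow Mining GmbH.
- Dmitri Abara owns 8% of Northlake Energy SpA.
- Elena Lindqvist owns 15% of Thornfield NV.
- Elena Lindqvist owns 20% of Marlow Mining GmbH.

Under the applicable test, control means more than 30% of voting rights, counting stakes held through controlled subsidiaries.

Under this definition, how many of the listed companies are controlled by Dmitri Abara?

Dmitri holds 80% of Marlow, so Dmitri controls Marlow.
Marlow holds 100% of Greywick, so Dmitri controls Greywick.
Greywick holds 35% of Larkspur, so Dmitri controls Larkspur.
Greywick and Marlow together hold 71% + 14% = 85% of Thornfield, so Dmitri controls Thornfield.
No other company's threshold is met.
Dmitri controls 4 companies.

4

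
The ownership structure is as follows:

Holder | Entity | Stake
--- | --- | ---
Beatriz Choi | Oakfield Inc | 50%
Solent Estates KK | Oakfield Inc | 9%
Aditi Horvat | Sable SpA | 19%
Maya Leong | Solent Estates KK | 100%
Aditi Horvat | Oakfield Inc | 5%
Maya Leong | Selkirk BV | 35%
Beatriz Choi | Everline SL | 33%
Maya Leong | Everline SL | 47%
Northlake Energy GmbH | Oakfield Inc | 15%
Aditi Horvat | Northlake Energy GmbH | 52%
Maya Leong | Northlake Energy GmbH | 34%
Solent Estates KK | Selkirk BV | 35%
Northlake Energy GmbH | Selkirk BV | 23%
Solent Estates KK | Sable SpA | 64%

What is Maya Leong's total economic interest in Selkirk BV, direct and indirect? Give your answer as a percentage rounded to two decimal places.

77.82%

Maya reaches Selkirk along 3 paths.
Via Northlake: 34% × 23% = 7.82%.
Via Solent: 100% × 35% = 35%.
Direct stake: 35% = 35%.
Total: 7.82% + 35% + 35% = 77.82%.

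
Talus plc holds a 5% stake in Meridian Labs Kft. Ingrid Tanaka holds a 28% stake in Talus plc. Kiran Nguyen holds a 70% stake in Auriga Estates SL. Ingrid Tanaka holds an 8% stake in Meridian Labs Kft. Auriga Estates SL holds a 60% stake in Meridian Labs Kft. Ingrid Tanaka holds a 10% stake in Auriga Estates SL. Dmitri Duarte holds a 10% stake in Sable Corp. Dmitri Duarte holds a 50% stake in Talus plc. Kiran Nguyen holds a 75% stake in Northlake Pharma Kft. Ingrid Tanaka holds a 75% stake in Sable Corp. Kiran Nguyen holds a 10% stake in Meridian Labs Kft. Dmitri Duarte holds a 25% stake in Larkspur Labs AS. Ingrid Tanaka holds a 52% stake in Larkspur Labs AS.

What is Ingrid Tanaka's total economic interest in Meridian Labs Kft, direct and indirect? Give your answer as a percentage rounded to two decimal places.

Ingrid reaches Meridian along 3 paths.
Via Talus: 28% × 5% = 1.4%.
Direct stake: 8% = 8%.
Via Auriga: 10% × 60% = 6%.
Total: 1.4% + 8% + 6% = 15.4%.
Rounded: 15.40%.

15.40%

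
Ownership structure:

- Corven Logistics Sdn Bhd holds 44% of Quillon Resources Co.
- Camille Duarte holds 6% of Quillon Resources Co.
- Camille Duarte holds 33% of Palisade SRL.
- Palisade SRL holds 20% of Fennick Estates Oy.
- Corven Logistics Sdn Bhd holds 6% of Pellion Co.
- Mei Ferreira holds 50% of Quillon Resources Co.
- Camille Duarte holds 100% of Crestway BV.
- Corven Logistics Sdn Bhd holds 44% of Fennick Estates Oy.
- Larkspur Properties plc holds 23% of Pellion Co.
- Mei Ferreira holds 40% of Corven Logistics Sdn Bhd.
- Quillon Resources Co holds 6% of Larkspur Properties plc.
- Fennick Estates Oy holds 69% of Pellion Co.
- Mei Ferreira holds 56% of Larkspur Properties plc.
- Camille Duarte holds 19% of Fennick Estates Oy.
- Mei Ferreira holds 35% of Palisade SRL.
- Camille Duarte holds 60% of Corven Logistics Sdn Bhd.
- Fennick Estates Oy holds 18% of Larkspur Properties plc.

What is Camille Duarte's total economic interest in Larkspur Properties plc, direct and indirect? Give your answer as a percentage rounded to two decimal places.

11.30%

Camille reaches Larkspur along 5 paths.
Via Corven → Quillon: 60% × 44% × 6% = 1.584%.
Via Quillon: 6% × 6% = 0.36%.
Via Palisade → Fennick: 33% × 20% × 18% = 1.188%.
Via Corven → Fennick: 60% × 44% × 18% = 4.752%.
Via Fennick: 19% × 18% = 3.42%.
Total: 1.584% + 0.36% + 1.188% + 4.752% + 3.42% = 11.304%.
Rounded: 11.30%.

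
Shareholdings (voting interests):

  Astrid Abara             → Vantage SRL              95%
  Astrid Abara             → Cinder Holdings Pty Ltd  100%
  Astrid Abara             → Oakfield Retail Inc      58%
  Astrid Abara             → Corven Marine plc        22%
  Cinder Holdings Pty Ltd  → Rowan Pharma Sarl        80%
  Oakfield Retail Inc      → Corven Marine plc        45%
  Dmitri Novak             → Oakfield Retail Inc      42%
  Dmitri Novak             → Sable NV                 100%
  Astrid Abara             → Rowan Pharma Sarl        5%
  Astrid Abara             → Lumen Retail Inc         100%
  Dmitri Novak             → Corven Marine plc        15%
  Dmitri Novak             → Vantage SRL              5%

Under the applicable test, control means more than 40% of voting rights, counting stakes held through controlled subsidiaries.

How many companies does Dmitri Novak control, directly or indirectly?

Dmitri holds 100% of Sable, so Dmitri controls Sable.
Dmitri holds 42% of Oakfield, so Dmitri controls Oakfield.
Oakfield and Dmitri together hold 45% + 15% = 60% of Corven, so Dmitri controls Corven.
No other company's threshold is met.
Dmitri controls 3 companies.

3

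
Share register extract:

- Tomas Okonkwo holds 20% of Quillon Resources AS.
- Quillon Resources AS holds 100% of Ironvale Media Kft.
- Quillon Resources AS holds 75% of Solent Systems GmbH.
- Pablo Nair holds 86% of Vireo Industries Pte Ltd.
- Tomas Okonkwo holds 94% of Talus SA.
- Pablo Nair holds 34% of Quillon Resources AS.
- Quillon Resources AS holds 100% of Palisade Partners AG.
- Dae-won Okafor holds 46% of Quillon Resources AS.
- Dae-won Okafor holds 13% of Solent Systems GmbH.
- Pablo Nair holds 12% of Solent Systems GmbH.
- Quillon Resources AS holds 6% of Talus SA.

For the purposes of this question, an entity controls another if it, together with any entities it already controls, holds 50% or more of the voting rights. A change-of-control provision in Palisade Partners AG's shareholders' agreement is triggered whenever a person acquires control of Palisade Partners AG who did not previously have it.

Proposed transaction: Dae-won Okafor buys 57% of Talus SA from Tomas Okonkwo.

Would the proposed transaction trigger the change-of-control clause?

The purchase adds only to Dae-won's holdings (Tomas's stake shrinks), so Dae-won is the only person who could newly come to control Palisade.
Dae-won's largest direct stake is 46% in Quillon, which does not meet the threshold, so Dae-won controls no company.
Neither Dae-won nor any entity Dae-won controls holds any voting interest in Palisade.
So before the transaction, Dae-won does not control Palisade.
After the purchase, Dae-won holds 57% of Talus directly, and Tomas's stake falls to 37%.
Dae-won holds 57% of Talus, so Dae-won controls Talus.
After the transaction, neither Dae-won nor any entity Dae-won controls holds a voting interest in Palisade, so Dae-won still does not control it.
No new person acquires control, so the clause is not triggered.

No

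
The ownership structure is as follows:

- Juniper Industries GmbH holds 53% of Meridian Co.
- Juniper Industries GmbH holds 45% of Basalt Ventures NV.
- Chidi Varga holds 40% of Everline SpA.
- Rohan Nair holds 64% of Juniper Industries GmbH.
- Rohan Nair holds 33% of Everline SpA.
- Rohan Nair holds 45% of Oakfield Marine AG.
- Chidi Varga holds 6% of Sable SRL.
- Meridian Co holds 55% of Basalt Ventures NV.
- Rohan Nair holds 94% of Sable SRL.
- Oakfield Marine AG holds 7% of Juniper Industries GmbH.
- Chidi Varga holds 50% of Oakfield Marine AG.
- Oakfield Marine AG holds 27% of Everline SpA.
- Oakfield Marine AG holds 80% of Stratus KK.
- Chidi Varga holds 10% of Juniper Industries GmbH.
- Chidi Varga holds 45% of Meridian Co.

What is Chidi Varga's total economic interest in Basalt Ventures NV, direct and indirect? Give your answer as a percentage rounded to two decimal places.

Chidi reaches Basalt along 5 paths.
Via Juniper: 10% × 45% = 4.5%.
Via Oakfield → Juniper: 50% × 7% × 45% = 1.575%.
Via Meridian: 45% × 55% = 24.75%.
Via Juniper → Meridian: 10% × 53% × 55% = 2.915%.
Via Oakfield → Juniper → Meridian: 50% × 7% × 53% × 55% = 1.02025%.
Total: 4.5% + 1.575% + 24.75% + 2.915% + 1.02025% = 34.76025%.
Rounded: 34.76%.

34.76%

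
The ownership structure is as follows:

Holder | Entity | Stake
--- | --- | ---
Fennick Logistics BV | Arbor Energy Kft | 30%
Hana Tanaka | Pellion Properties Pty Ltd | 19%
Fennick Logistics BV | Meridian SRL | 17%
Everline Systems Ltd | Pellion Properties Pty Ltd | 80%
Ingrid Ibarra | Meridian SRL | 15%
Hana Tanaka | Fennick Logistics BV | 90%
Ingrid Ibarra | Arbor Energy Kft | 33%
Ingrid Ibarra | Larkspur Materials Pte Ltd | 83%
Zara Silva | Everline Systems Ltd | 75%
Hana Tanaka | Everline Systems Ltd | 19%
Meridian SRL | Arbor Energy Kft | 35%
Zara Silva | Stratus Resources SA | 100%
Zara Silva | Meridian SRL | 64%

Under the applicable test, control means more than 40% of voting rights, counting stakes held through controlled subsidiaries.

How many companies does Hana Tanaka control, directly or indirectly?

Hana holds 90% of Fennick, so Hana controls Fennick.
No other company's threshold is met.
Hana controls 1 company.

1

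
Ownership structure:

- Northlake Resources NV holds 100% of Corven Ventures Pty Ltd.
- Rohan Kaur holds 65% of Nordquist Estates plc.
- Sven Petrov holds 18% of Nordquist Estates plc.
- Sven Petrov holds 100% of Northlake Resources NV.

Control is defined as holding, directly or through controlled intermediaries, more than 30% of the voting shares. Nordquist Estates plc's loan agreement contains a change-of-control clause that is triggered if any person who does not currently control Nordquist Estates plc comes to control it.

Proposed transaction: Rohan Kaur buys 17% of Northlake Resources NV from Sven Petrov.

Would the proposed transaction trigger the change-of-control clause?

The purchase adds only to Rohan's holdings (Sven's stake shrinks), so Rohan is the only person who could newly come to control Nordquist.
Rohan holds 65% of Nordquist, so Rohan controls Nordquist.
So Rohan already controls Nordquist before the transaction.
After the purchase, Rohan holds 17% of Northlake directly, and Sven's stake falls to 83%.
Rohan controlled Nordquist already, so this is not a new person acquiring control; every other person's position is unchanged or reduced.
No new person acquires control, so the clause is not triggered.

No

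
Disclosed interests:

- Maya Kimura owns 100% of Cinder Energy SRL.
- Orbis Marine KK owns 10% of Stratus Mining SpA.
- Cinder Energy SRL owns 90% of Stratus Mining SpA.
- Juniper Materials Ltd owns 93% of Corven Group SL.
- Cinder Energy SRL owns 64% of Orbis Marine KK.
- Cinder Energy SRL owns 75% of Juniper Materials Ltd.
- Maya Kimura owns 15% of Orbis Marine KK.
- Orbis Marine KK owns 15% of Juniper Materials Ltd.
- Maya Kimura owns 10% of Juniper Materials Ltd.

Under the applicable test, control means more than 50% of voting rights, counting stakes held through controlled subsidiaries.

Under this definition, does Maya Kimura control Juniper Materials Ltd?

Maya holds 100% of Cinder, so Maya controls Cinder.
Maya and Cinder together hold 15% + 64% = 79% of Orbis, so Maya controls Orbis.
Maya and Cinder and Orbis together hold 10% + 75% + 15% = 100% of Juniper, so Maya controls Juniper.

Yes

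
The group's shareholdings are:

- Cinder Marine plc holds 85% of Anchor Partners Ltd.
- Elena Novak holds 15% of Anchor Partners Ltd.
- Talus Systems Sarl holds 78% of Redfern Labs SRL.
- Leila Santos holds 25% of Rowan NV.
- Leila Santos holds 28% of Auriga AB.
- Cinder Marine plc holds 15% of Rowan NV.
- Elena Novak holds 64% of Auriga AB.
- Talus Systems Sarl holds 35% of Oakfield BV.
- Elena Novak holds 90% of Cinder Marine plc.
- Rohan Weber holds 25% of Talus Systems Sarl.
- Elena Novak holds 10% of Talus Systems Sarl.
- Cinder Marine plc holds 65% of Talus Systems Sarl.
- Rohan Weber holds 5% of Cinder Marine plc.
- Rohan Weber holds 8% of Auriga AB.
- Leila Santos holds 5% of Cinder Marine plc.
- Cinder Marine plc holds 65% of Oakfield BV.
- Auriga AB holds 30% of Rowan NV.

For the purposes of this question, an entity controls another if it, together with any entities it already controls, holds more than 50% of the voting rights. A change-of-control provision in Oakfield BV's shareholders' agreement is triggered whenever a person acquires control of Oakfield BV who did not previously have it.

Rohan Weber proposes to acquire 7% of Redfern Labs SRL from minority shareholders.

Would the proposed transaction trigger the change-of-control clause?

The purchase changes only Rohan's holdings, so Rohan is the only person who could newly come to control Oakfield.
Rohan's largest direct stake is 25% in Talus, which does not meet the threshold, so Rohan controls no company.
Neither Rohan nor any entity Rohan controls holds any voting interest in Oakfield.
So before the transaction, Rohan does not control Oakfield.
After the purchase, Rohan holds 7% of Redfern directly.
Rohan's side now holds 7% of Redfern, not > 50%, so Rohan still does not control Redfern.
After the transaction, neither Rohan nor any entity Rohan controls holds a voting interest in Oakfield, so Rohan still does not control it.
No new person acquires control, so the clause is not triggered.

No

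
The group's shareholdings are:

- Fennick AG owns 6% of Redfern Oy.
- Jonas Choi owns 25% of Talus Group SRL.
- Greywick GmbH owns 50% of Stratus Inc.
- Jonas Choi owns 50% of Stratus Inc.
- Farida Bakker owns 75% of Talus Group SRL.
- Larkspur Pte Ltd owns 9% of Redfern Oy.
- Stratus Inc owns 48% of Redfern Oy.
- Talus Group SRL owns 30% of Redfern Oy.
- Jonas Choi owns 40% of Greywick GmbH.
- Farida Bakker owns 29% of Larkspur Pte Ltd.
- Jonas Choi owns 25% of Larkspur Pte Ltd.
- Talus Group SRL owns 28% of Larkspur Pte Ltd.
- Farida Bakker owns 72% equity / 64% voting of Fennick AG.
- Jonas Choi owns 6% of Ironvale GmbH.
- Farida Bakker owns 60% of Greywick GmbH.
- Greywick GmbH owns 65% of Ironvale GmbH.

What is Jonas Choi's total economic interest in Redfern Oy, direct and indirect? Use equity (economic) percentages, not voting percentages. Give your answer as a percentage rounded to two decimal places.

43.98%

Jonas reaches Redfern along 5 paths.
Via Greywick → Stratus: 40% × 50% × 48% = 9.6%.
Via Stratus: 50% × 48% = 24%.
Via Talus: 25% × 30% = 7.5%.
Via Larkspur: 25% × 9% = 2.25%.
Via Talus → Larkspur: 25% × 28% × 9% = 0.63%.
Total: 9.6% + 24% + 7.5% + 2.25% + 0.63% = 43.98%.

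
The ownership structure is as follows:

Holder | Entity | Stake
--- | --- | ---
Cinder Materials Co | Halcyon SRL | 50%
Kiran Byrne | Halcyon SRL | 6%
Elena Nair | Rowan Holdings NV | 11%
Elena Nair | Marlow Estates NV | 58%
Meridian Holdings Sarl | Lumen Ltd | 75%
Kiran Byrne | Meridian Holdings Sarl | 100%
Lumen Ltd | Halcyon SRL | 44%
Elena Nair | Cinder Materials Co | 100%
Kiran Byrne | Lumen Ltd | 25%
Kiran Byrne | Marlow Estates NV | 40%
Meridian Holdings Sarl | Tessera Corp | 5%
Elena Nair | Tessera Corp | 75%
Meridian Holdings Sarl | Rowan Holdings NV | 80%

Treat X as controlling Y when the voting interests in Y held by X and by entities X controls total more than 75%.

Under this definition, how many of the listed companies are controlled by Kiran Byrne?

Kiran holds 100% of Meridian, so Kiran controls Meridian.
Kiran and Meridian together hold 25% + 75% = 100% of Lumen, so Kiran controls Lumen.
Meridian holds 80% of Rowan, so Kiran controls Rowan.
No other company's threshold is met.
Kiran controls 3 companies.

3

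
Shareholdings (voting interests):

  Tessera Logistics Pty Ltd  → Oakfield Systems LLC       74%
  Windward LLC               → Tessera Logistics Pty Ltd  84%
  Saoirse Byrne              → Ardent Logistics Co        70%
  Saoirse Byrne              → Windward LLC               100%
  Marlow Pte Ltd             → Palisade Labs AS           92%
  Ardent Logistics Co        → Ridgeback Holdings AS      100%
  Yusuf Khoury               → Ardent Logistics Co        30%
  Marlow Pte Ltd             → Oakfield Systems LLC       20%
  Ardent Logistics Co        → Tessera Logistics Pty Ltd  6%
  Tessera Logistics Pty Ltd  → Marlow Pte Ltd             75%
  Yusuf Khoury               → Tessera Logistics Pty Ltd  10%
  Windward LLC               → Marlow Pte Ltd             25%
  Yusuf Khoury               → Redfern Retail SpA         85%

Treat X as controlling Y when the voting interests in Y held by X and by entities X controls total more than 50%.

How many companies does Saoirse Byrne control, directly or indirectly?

Saoirse holds 70% of Ardent, so Saoirse controls Ardent.
Saoirse holds 100% of Windward, so Saoirse controls Windward.
Windward and Ardent together hold 84% + 6% = 90% of Tessera, so Saoirse controls Tessera.
Tessera and Windward together hold 75% + 25% = 100% of Marlow, so Saoirse controls Marlow.
Ardent holds 100% of Ridgeback, so Saoirse controls Ridgeback.
Marlow and Tessera together hold 20% + 74% = 94% of Oakfield, so Saoirse controls Oakfield.
Marlow holds 92% of Palisade, so Saoirse controls Palisade.
No other company's threshold is met.
Saoirse controls 7 companies.

7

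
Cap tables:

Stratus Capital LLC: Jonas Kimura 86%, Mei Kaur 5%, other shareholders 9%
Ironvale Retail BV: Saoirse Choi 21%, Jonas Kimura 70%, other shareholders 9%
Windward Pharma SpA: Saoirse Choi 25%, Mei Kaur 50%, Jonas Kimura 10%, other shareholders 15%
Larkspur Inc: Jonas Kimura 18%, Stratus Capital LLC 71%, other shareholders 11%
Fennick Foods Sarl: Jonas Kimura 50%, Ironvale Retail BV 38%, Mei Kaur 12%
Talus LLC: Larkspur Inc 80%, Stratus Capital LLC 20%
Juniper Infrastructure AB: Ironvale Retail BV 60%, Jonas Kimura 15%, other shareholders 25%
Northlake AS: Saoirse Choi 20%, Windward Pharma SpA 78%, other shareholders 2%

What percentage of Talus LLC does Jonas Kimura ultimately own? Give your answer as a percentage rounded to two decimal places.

80.45%

Jonas reaches Talus along 3 paths.
Via Larkspur: 18% × 80% = 14.4%.
Via Stratus → Larkspur: 86% × 71% × 80% = 48.848%.
Via Stratus: 86% × 20% = 17.2%.
Total: 14.4% + 48.848% + 17.2% = 80.448%.
Rounded: 80.45%.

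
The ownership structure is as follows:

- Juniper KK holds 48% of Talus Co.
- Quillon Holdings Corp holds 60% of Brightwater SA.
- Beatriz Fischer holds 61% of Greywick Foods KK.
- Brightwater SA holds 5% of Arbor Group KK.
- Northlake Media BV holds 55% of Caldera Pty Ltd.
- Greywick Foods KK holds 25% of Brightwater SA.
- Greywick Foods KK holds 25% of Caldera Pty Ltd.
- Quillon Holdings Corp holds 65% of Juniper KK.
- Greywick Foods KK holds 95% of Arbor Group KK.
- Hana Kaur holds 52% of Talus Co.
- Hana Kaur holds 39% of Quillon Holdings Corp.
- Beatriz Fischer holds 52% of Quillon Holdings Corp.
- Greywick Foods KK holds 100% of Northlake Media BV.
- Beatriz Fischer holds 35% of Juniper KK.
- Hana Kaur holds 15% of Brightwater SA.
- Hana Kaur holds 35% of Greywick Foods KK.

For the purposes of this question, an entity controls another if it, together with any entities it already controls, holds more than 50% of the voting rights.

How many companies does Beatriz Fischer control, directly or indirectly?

Beatriz holds 61% of Greywick, so Beatriz controls Greywick.
Beatriz holds 52% of Quillon, so Beatriz controls Quillon.
Greywick holds 100% of Northlake, so Beatriz controls Northlake.
Quillon and Greywick together hold 60% + 25% = 85% of Brightwater, so Beatriz controls Brightwater.
Quillon and Beatriz together hold 65% + 35% = 100% of Juniper, so Beatriz controls Juniper.
Greywick and Northlake together hold 25% + 55% = 80% of Caldera, so Beatriz controls Caldera.
Brightwater and Greywick together hold 5% + 95% = 100% of Arbor, so Beatriz controls Arbor.
No other company's threshold is met.
Beatriz controls 7 companies.

7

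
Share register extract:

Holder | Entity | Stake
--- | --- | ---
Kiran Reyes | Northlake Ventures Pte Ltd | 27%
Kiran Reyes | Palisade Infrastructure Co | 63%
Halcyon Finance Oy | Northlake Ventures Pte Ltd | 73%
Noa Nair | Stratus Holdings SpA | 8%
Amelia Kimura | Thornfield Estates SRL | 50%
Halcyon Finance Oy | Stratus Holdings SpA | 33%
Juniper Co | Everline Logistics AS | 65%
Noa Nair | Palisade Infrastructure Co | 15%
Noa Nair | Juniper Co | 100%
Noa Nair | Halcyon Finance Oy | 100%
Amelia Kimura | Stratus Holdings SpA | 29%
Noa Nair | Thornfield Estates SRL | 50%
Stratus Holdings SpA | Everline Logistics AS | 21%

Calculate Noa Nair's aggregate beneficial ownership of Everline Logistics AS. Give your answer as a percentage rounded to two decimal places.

73.61%

Noa reaches Everline along 3 paths.
Via Juniper: 100% × 65% = 65%.
Via Stratus: 8% × 21% = 1.68%.
Via Halcyon → Stratus: 100% × 33% × 21% = 6.93%.
Total: 65% + 1.68% + 6.93% = 73.61%.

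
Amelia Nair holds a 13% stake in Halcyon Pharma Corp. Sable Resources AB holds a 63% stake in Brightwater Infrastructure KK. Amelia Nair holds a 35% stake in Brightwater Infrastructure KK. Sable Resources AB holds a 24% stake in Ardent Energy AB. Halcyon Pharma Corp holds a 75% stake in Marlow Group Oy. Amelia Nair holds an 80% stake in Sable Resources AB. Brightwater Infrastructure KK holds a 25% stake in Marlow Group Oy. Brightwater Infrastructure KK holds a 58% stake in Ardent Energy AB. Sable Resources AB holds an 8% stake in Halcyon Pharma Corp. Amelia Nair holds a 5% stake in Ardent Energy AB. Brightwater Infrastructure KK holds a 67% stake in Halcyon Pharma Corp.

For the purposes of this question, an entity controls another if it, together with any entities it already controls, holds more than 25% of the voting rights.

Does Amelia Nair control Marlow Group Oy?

Amelia holds 80% of Sable, so Amelia controls Sable.
Sable and Amelia together hold 63% + 35% = 98% of Brightwater, so Amelia controls Brightwater.
Sable and Brightwater and Amelia together hold 8% + 67% + 13% = 88% of Halcyon, so Amelia controls Halcyon.
Halcyon and Brightwater together hold 75% + 25% = 100% of Marlow, so Amelia controls Marlow.

Yes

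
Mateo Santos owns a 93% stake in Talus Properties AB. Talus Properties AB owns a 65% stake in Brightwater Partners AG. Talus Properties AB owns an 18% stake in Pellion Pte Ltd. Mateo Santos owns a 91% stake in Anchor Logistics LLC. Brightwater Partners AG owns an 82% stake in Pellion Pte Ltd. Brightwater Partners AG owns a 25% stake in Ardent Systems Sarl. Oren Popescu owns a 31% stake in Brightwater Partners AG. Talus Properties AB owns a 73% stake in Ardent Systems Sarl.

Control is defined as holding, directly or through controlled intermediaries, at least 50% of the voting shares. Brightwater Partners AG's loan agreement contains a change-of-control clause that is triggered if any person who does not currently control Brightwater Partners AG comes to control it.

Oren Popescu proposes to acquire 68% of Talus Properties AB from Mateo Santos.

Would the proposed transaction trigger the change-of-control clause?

The purchase adds only to Oren's holdings (Mateo's stake shrinks), so Oren is the only person who could newly come to control Brightwater.
Oren's largest direct stake is 31% in Brightwater, which does not meet the threshold, so Oren controls no company.
In Brightwater, Oren's side holds only 31%, not ≥ 50%.
So before the transaction, Oren does not control Brightwater.
After the purchase, Oren holds 68% of Talus directly, and Mateo's stake falls to 25%.
Oren holds 68% of Talus, so Oren controls Talus.
Talus and Oren together hold 65% + 31% = 96% of Brightwater, so Oren controls Brightwater.
Oren did not control Brightwater before and does after, so the clause is triggered.

Yes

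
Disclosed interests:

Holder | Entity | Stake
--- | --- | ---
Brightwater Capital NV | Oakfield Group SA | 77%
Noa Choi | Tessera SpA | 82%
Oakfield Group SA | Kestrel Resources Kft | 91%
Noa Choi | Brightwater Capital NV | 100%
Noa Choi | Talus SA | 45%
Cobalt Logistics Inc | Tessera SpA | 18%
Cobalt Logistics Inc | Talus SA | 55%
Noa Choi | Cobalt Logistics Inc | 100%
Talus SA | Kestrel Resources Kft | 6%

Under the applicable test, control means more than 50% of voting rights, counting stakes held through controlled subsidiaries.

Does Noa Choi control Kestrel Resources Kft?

Noa holds 100% of Brightwater, so Noa controls Brightwater.
Brightwater holds 77% of Oakfield, so Noa controls Oakfield.
Noa holds 100% of Cobalt, so Noa controls Cobalt.
Cobalt and Noa together hold 55% + 45% = 100% of Talus, so Noa controls Talus.
Oakfield and Talus together hold 91% + 6% = 97% of Kestrel, so Noa controls Kestrel.

Yes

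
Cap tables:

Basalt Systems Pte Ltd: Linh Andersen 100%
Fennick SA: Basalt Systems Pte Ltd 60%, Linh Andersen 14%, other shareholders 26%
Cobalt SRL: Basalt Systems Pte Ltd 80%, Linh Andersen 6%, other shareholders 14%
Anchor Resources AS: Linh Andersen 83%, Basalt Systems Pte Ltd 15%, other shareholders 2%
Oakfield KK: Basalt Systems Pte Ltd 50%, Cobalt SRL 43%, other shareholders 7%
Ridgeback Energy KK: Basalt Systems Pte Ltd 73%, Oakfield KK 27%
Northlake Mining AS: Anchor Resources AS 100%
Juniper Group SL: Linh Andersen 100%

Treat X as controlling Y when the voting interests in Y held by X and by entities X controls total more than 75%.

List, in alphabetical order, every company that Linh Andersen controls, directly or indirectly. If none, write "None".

Linh holds 100% of Basalt, so Linh controls Basalt.
Basalt and Linh together hold 80% + 6% = 86% of Cobalt, so Linh controls Cobalt.
Linh and Basalt together hold 83% + 15% = 98% of Anchor, so Linh controls Anchor.
Basalt and Cobalt together hold 50% + 43% = 93% of Oakfield, so Linh controls Oakfield.
Basalt and Oakfield together hold 73% + 27% = 100% of Ridgeback, so Linh controls Ridgeback.
Anchor holds 100% of Northlake, so Linh controls Northlake.
Linh holds 100% of Juniper, so Linh controls Juniper.
No other company's threshold is met.

Anchor Resources AS, Basalt Systems Pte Ltd, Cobalt SRL, Juniper Group SL, Northlake Mining AS, Oakfield KK, Ridgeback Energy KK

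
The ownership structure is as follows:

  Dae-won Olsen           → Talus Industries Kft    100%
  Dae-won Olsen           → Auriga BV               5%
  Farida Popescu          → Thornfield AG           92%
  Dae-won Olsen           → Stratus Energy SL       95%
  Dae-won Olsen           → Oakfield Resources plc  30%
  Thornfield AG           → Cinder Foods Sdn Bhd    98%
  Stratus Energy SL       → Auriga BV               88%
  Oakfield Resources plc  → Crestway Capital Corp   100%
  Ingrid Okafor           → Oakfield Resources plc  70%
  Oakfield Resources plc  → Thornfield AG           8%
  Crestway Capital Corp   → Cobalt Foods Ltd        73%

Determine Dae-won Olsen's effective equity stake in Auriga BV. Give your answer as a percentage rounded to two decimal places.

Dae-won reaches Auriga along 2 paths.
Via Stratus: 95% × 88% = 83.6%.
Direct stake: 5% = 5%.
Total: 83.6% + 5% = 88.6%.
Rounded: 88.60%.

88.60%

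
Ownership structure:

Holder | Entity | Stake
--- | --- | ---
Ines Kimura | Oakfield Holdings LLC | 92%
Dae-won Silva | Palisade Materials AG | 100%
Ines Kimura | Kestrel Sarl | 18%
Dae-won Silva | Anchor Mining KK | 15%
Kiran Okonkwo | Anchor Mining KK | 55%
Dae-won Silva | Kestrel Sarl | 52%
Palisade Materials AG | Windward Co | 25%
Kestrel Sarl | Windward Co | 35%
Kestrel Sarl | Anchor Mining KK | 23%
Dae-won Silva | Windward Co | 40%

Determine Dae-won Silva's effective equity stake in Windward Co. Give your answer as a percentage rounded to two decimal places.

Dae-won reaches Windward along 3 paths.
Direct stake: 40% = 40%.
Via Palisade: 100% × 25% = 25%.
Via Kestrel: 52% × 35% = 18.2%.
Total: 40% + 25% + 18.2% = 83.2%.
Rounded: 83.20%.

83.20%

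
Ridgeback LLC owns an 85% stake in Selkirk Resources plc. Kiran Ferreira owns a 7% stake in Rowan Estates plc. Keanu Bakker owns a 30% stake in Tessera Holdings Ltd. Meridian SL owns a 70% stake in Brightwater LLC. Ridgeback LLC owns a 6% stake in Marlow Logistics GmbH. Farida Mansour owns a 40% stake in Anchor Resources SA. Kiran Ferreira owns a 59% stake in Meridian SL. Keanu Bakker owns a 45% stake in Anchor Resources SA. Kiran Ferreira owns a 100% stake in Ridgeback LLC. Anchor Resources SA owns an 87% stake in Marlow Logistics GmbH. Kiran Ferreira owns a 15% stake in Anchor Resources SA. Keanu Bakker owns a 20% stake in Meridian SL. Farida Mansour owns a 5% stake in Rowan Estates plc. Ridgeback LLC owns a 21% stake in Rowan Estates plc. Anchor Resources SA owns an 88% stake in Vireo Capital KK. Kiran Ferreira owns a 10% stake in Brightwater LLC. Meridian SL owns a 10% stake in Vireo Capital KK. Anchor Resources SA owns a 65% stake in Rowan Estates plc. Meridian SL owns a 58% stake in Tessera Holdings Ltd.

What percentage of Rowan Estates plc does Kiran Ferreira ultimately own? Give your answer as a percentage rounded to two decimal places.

37.75%

Kiran reaches Rowan along 3 paths.
Via Anchor: 15% × 65% = 9.75%.
Via Ridgeback: 100% × 21% = 21%.
Direct stake: 7% = 7%.
Total: 9.75% + 21% + 7% = 37.75%.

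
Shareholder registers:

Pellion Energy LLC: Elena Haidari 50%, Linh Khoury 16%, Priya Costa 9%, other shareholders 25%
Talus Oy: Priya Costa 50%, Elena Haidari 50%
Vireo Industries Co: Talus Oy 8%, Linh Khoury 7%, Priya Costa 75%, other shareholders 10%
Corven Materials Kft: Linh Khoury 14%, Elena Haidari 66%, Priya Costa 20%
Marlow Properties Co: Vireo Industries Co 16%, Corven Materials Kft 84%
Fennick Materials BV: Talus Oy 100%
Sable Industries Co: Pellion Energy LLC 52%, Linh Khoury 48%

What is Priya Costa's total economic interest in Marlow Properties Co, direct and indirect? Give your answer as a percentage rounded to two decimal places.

29.44%

Priya reaches Marlow along 3 paths.
Via Talus → Vireo: 50% × 8% × 16% = 0.64%.
Via Vireo: 75% × 16% = 12%.
Via Corven: 20% × 84% = 16.8%.
Total: 0.64% + 12% + 16.8% = 29.44%.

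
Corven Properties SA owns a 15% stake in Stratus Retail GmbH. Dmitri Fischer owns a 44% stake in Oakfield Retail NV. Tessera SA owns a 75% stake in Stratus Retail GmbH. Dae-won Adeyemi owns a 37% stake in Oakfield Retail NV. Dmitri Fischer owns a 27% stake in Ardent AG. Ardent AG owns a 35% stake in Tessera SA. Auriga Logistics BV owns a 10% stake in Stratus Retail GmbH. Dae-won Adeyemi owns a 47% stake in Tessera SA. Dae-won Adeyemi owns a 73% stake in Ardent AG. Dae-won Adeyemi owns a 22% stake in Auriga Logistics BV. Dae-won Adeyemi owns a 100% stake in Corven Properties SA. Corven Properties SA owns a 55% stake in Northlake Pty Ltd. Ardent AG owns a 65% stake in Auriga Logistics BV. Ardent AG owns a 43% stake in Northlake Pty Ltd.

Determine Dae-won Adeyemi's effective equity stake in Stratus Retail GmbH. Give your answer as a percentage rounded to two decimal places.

Dae-won reaches Stratus along 5 paths.
Via Corven: 100% × 15% = 15%.
Via Auriga: 22% × 10% = 2.2%.
Via Ardent → Auriga: 73% × 65% × 10% = 4.745%.
Via Ardent → Tessera: 73% × 35% × 75% = 19.1625%.
Via Tessera: 47% × 75% = 35.25%.
Total: 15% + 2.2% + 4.745% + 19.1625% + 35.25% = 76.3575%.
Rounded: 76.36%.

76.36%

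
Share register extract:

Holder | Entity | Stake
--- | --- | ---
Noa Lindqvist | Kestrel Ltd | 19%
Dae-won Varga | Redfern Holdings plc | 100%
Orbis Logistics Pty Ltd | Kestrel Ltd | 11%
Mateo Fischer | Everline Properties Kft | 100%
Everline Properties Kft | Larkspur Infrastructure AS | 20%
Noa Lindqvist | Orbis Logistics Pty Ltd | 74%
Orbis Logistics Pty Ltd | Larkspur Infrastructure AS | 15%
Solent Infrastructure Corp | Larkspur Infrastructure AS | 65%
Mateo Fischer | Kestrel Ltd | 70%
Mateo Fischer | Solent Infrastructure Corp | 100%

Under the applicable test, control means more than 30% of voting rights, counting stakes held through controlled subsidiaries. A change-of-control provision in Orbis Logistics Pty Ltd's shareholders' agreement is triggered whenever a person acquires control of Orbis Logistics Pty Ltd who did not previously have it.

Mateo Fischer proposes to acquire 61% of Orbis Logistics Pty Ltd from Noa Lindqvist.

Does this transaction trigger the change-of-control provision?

The purchase adds only to Mateo's holdings (Noa's stake shrinks), so Mateo is the only person who could newly come to control Orbis.
Mateo holds 100% of Everline, so Mateo controls Everline.
Mateo holds 100% of Solent, so Mateo controls Solent.
Mateo holds 70% of Kestrel, so Mateo controls Kestrel.
Solent and Everline together hold 65% + 20% = 85% of Larkspur, so Mateo controls Larkspur.
Neither Mateo nor any entity Mateo controls holds any voting interest in Orbis.
So before the transaction, Mateo does not control Orbis.
After the purchase, Mateo holds 61% of Orbis directly, and Noa's stake falls to 13%.
Mateo holds 61% of Orbis, so Mateo controls Orbis.
Mateo did not control Orbis before and does after, so the clause is triggered.

Yes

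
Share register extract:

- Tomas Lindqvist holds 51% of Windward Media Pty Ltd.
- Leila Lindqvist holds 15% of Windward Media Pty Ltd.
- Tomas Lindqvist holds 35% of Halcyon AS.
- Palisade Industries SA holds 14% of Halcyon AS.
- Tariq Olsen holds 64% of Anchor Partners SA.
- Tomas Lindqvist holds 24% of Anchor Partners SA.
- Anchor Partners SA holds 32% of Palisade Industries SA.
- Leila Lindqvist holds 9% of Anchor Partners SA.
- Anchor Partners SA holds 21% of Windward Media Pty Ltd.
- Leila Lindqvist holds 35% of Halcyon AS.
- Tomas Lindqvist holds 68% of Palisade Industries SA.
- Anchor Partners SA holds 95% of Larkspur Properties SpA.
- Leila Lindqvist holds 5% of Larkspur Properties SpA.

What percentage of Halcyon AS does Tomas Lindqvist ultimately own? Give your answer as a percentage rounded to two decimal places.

Tomas reaches Halcyon along 3 paths.
Via Anchor → Palisade: 24% × 32% × 14% = 1.0752%.
Via Palisade: 68% × 14% = 9.52%.
Direct stake: 35% = 35%.
Total: 1.0752% + 9.52% + 35% = 45.5952%.
Rounded: 45.60%.

45.60%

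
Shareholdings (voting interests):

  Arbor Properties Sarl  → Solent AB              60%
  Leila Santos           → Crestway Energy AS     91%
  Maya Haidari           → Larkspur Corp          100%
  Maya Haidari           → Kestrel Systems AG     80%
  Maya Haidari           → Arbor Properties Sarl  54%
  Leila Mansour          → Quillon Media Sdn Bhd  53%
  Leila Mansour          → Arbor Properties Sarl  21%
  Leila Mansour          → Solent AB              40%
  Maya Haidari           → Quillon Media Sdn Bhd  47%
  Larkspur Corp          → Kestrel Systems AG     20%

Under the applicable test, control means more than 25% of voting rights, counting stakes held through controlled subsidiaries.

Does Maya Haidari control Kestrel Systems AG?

Yes

Maya holds 100% of Larkspur, so Maya controls Larkspur.
Larkspur and Maya together hold 20% + 80% = 100% of Kestrel, so Maya controls Kestrel.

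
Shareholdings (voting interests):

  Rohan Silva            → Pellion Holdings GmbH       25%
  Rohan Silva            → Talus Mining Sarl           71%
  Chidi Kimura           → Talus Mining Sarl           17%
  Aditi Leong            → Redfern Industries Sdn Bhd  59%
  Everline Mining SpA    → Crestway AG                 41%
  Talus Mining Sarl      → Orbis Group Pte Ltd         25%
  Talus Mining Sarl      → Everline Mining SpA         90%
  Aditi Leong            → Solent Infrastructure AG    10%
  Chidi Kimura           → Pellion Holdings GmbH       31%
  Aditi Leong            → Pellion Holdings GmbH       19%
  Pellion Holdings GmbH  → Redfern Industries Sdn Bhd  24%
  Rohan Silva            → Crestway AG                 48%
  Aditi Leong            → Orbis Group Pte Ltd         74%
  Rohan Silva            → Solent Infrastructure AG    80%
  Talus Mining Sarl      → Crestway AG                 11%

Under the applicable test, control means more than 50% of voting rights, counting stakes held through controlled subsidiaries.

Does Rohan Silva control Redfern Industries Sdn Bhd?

No

Rohan holds 71% of Talus, so Rohan controls Talus.
Rohan holds 80% of Solent, so Rohan controls Solent.
Talus holds 90% of Everline, so Rohan controls Everline.
Talus and Everline and Rohan together hold 11% + 41% + 48% = 100% of Crestway, so Rohan controls Crestway.
Neither Rohan nor any entity Rohan controls holds any voting interest in Redfern.
So Rohan does not control Redfern.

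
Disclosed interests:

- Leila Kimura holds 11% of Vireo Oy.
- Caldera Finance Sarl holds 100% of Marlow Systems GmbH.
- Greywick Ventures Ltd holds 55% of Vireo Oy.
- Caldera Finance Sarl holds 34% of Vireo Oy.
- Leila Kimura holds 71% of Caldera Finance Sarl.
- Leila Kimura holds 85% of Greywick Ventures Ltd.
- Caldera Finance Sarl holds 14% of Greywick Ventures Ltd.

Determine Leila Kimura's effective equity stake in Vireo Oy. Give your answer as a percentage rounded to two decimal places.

87.36%

Leila reaches Vireo along 4 paths.
Via Greywick: 85% × 55% = 46.75%.
Via Caldera → Greywick: 71% × 14% × 55% = 5.467%.
Via Caldera: 71% × 34% = 24.14%.
Direct stake: 11% = 11%.
Total: 46.75% + 5.467% + 24.14% + 11% = 87.357%.
Rounded: 87.36%.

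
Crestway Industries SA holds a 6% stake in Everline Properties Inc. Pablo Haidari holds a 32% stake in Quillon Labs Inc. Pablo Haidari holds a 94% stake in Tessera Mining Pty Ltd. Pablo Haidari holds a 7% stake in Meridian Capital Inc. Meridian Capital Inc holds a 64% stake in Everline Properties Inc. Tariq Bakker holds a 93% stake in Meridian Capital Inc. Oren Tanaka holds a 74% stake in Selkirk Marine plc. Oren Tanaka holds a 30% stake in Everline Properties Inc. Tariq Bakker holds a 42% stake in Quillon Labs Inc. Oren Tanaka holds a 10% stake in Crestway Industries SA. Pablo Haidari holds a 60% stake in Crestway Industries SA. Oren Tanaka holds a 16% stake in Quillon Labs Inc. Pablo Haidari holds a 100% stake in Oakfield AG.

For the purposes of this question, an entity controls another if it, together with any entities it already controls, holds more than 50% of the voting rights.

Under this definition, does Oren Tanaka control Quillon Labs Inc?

No

Oren holds 74% of Selkirk, so Oren controls Selkirk.
In Quillon, Oren's side holds only 16%, not > 50%.
So Oren does not control Quillon.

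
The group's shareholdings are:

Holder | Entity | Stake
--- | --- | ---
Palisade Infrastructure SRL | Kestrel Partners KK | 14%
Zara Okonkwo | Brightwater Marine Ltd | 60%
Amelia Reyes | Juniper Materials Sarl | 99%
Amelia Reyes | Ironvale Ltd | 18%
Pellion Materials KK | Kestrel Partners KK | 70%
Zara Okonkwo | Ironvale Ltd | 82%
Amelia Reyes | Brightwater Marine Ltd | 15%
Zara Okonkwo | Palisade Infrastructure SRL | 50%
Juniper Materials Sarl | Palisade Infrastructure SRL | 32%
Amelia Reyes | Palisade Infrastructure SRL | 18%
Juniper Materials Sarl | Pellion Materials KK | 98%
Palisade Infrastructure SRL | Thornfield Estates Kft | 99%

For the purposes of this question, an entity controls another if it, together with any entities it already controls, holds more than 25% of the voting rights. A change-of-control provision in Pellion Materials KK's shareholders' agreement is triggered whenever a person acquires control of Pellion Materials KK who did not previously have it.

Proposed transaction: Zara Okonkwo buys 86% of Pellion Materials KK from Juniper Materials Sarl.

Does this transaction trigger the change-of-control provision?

The purchase adds only to Zara's holdings (Juniper's stake shrinks), so Zara is the only person who could newly come to control Pellion.
Zara holds 50% of Palisade, so Zara controls Palisade.
Zara holds 82% of Ironvale, so Zara controls Ironvale.
Palisade holds 99% of Thornfield, so Zara controls Thornfield.
Zara holds 60% of Brightwater, so Zara controls Brightwater.
Neither Zara nor any entity Zara controls holds any voting interest in Pellion.
So before the transaction, Zara does not control Pellion.
After the purchase, Zara holds 86% of Pellion directly, and Juniper's stake falls to 12%.
Zara holds 86% of Pellion, so Zara controls Pellion.
Zara did not control Pellion before and does after, so the clause is triggered.

Yes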